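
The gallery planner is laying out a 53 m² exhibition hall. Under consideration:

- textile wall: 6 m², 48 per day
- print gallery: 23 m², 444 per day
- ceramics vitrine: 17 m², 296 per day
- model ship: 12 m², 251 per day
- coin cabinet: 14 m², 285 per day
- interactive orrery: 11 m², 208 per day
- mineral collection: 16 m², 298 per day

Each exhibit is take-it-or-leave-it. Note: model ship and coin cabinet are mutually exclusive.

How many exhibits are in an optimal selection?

3

The maximum expected visitors within 53 m² is 1027.
One optimal bundle: print gallery + coin cabinet + mineral collection (53 m²).
Every optimal selection uses 3 exhibits.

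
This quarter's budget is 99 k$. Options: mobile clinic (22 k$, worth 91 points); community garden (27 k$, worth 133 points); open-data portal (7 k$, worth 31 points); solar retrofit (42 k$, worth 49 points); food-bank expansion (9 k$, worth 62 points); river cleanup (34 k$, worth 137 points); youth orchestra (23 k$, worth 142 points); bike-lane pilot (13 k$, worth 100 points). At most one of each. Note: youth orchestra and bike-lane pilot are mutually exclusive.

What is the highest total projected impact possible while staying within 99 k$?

474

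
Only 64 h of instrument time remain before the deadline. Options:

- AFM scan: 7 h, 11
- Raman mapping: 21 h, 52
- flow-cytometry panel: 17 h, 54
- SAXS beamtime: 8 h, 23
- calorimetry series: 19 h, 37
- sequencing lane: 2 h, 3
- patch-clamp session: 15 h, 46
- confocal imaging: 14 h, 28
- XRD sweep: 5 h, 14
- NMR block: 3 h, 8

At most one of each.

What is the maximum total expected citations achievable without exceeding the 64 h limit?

183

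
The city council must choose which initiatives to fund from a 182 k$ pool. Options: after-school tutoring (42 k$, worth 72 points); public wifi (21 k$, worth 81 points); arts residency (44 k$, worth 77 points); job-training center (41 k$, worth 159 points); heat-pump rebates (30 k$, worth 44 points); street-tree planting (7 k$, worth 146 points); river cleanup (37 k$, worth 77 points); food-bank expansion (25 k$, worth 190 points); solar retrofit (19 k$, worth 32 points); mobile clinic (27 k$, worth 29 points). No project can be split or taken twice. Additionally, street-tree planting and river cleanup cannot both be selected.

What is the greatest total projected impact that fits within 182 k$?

725

After-school tutoring + public wifi + arts residency + job-training center + street-tree planting + food-bank expansion uses 180 of the 182 k$ and totals 725.
Every other selection either busts 182 k$ or breaks a pairing rule or fails to beat 725.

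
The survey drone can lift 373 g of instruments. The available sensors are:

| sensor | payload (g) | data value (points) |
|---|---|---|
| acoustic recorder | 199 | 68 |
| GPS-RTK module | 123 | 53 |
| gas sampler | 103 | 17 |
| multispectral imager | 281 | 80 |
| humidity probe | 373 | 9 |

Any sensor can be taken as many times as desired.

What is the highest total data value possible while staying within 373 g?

159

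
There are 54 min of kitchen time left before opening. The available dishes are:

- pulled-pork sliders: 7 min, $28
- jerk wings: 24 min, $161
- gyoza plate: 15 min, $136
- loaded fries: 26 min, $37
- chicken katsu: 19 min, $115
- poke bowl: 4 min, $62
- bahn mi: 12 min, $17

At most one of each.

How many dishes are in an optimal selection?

4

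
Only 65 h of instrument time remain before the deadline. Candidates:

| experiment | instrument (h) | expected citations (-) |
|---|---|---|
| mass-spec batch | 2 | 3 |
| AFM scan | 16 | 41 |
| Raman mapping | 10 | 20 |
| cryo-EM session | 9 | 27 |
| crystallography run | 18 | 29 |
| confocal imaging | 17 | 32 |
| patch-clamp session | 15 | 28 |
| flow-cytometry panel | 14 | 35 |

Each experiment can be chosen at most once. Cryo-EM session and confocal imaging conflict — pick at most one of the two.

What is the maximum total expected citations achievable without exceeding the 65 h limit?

151

Best packing: AFM scan + Raman mapping + cryo-EM session + patch-clamp session + flow-cytometry panel — 64 h, 151 total.
Nothing else feasible within 65 h beats 151.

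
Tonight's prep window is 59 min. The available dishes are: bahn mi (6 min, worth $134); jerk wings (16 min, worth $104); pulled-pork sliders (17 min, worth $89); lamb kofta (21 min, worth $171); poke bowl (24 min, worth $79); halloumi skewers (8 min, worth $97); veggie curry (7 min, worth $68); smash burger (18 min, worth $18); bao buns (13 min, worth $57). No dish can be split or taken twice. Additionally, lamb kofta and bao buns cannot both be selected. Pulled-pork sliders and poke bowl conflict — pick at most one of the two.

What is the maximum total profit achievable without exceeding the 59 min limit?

Bahn mi + jerk wings + lamb kofta + halloumi skewers + veggie curry uses 58 of the 59 min and totals 574.

574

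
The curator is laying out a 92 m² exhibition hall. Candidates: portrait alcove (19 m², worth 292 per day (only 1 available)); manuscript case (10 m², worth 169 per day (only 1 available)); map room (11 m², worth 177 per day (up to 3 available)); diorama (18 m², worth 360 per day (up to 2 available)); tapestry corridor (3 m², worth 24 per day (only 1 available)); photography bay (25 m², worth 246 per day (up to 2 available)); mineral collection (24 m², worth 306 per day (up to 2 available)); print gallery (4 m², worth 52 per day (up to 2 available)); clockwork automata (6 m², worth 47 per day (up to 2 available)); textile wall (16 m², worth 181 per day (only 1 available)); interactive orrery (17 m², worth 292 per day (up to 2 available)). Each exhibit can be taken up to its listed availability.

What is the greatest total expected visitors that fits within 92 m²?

By expected visitors per m²: diorama 20.00, interactive orrery 17.18, manuscript case 16.90, map room 16.09 lead.
Greedy by ratio would take manuscript case + map room + 2×diorama + 2×interactive orrery: 91 m² used, total 1650.
Dropping manuscript case frees 10 m²; slotting in map room (11 m²) lifts the total to 1658 at 92 m².
That's the maximum — no swap from here does better than 1658.

1658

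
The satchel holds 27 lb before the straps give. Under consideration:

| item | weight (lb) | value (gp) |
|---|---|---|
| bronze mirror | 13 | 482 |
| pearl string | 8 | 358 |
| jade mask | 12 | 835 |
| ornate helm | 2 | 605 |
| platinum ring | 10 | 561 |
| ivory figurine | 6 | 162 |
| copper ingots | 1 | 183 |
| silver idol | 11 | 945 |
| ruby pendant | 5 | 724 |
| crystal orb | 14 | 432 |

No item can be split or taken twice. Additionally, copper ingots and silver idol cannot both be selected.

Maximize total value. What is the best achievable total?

2632

Pearl string + ornate helm + silver idol + ruby pendant uses 26 of the 27 lb and totals 2632.
The closest alternative, pearl string + jade mask + ornate helm + ruby pendant, reaches only 2522.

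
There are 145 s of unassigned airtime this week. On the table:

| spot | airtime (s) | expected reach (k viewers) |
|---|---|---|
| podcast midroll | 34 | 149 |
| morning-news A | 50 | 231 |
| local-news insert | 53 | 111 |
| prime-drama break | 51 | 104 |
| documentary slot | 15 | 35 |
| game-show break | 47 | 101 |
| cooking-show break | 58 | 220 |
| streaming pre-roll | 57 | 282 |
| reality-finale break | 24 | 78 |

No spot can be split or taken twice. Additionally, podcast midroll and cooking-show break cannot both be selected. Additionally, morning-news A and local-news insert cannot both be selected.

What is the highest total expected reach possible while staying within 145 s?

Podcast midroll + morning-news A + streaming pre-roll uses 141 of the 145 s and totals 662.

662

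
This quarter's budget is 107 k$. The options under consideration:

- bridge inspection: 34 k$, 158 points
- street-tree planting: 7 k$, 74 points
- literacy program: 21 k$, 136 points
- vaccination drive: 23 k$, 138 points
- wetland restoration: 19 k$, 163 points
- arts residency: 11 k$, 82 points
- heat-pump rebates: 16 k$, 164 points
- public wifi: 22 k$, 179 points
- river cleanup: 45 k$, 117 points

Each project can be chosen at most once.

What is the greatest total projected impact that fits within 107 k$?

Filling by ratio: street-tree planting + literacy program + wetland restoration + arts residency + heat-pump rebates + public wifi for 798, with 11 k$ left unused.
The 21 k$ tied up in literacy program is better spent on vaccination drive — total rises to 800 (98 k$).

800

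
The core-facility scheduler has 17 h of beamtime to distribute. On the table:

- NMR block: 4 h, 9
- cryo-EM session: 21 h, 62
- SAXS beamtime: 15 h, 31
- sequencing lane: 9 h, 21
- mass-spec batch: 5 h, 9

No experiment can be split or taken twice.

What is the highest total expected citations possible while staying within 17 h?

31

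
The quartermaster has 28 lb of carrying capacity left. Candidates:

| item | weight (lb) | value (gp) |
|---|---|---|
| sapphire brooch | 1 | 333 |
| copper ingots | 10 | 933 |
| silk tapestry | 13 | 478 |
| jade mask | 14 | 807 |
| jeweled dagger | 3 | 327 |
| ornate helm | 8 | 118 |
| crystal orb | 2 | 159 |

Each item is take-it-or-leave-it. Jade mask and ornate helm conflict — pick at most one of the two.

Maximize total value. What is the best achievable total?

2400

By value per lb: sapphire brooch 333.00, jeweled dagger 109.00, copper ingots 93.30 lead.
The ratio heuristic lands on sapphire brooch + copper ingots + jeweled dagger + ornate helm + crystal orb (1870) but leaves 4 lb idle.
Replace ornate helm and crystal orb with jade mask: the trade gains 530 net, giving 2400 at 28 lb.
Next best is sapphire brooch + copper ingots + jade mask + crystal orb at 2232 (27 lb) — short by 168.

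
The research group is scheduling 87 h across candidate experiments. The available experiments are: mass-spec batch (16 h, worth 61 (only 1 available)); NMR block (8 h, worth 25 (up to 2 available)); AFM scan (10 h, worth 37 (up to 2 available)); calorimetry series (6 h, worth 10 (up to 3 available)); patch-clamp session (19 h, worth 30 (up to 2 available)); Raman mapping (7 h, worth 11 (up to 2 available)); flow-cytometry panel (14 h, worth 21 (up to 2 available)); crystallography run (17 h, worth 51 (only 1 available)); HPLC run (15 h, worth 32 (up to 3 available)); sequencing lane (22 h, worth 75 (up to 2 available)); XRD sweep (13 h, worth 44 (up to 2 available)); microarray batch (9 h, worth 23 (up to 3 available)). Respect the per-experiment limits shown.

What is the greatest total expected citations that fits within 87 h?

Density check — mass-spec batch 3.81, AFM scan 3.70, sequencing lane 3.41, XRD sweep 3.38 are the best per h.
The ratio heuristic lands on mass-spec batch + 2×AFM scan + calorimetry series + 2×sequencing lane (295) but leaves 1 h idle.
Dropping calorimetry series and sequencing lane frees 28 h; slotting in 2×NMR block + XRD sweep (29 h) lifts the total to 304 at 87 h.
No other feasible combination exceeds 304.

304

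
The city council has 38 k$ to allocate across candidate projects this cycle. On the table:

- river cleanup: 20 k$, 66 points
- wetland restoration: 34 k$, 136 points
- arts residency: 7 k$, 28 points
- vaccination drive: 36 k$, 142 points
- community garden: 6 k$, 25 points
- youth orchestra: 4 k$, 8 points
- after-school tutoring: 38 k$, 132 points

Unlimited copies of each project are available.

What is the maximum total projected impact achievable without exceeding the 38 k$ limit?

By projected impact per k$: community garden 4.17, wetland restoration 4.00, arts residency 4.00 lead.
The ratio heuristic lands on 6×community garden (150) but leaves 2 k$ idle.
The 12 k$ tied up in 2×community garden is better spent on 2×arts residency — total rises to 156 (38 k$).
That's the maximum — no swap from here does better than 156.

156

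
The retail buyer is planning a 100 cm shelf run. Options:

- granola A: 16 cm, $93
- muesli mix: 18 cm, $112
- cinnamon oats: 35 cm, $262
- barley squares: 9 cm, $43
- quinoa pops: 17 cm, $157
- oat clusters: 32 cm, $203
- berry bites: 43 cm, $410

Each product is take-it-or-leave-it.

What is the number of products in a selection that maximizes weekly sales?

The maximum weekly sales within 100 cm is 829.
One optimal bundle: cinnamon oats + quinoa pops + berry bites (95 cm).
Every optimal selection uses 3 products.

3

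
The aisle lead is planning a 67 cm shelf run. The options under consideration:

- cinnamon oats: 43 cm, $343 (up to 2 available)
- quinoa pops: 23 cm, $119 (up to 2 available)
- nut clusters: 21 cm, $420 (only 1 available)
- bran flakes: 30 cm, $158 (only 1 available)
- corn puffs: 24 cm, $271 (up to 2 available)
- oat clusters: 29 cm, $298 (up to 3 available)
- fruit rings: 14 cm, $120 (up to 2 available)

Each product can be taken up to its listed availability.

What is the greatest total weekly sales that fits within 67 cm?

838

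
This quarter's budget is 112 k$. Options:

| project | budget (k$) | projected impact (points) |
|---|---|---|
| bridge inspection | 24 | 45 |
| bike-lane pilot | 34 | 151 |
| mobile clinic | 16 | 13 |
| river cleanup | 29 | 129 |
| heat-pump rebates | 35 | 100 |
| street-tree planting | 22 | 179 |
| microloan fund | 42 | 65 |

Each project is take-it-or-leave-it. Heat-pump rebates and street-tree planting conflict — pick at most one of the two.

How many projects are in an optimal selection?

Best achievable projected impact is 504.
For example bridge inspection + bike-lane pilot + river cleanup + street-tree planting achieves it, using 109 k$.
Any selection reaching 504 contains exactly 4 projects.

4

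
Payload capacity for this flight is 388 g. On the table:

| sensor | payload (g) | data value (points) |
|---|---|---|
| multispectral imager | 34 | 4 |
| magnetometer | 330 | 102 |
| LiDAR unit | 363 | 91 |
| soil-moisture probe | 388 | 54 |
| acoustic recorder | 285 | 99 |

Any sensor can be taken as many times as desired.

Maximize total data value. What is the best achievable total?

111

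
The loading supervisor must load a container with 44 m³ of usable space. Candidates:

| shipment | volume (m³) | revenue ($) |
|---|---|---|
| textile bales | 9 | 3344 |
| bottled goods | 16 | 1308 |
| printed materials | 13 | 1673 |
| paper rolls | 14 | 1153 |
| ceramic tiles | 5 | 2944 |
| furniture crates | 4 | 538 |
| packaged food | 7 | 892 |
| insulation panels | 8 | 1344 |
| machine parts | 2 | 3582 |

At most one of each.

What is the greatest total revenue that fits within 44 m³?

Density check — machine parts 1791.00, ceramic tiles 588.80, textile bales 371.56 are the best per m³.
Taking the top-ratio shipments first gives textile bales + printed materials + ceramic tiles + furniture crates + insulation panels + machine parts for 13425 (41 m³).
Dropping furniture crates frees 4 m³; slotting in packaged food (7 m³) lifts the total to 13779 at 44 m³.
Next best is textile bales + printed materials + ceramic tiles + furniture crates + insulation panels + machine parts at 13425 (41 m³) — short by 354.

13779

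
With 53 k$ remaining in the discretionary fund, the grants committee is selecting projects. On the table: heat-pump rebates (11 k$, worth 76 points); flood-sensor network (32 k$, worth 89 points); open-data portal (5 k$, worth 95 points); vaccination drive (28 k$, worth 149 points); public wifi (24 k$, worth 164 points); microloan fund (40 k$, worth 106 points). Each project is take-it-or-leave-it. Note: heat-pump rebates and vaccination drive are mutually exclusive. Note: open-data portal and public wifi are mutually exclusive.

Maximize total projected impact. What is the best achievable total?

313

Density check — open-data portal 19.00, heat-pump rebates 6.91, public wifi 6.83 are the best per k$.
Best packing: vaccination drive + public wifi — 52 k$, 313 total.
No other feasible combination exceeds 313.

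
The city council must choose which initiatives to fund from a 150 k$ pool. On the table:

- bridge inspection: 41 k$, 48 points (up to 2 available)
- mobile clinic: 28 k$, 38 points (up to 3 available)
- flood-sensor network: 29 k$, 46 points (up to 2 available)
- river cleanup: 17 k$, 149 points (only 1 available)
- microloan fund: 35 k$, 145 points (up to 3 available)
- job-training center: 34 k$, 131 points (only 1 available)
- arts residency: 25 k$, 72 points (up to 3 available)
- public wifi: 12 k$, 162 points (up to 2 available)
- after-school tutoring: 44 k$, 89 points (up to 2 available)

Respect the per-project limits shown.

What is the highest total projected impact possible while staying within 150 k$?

908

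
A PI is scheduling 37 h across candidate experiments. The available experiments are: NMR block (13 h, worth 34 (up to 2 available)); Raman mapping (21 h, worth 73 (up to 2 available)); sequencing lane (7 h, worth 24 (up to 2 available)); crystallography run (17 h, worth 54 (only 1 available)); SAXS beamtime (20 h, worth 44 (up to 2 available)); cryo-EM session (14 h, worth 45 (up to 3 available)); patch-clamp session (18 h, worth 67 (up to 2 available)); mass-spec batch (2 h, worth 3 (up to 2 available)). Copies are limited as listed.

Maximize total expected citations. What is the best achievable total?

Density check — patch-clamp session 3.72, Raman mapping 3.48, sequencing lane 3.43, cryo-EM session 3.21 are the best per h.
The ratio ordering already packs tightly: 2×patch-clamp session, 36 h, 134.
No other feasible combination exceeds 134.

134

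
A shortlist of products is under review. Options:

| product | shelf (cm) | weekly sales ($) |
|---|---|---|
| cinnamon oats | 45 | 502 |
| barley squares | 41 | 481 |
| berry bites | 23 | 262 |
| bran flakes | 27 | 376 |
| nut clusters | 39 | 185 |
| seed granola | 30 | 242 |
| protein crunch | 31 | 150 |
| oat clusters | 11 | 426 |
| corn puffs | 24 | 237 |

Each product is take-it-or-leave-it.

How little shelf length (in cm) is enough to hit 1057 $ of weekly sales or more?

61

Need the lightest bundle worth ≥ 1057.
berry bites + bran flakes + oat clusters: 1064 weekly sales at 61 cm.
Below 61 cm the best achievable stays under 1057.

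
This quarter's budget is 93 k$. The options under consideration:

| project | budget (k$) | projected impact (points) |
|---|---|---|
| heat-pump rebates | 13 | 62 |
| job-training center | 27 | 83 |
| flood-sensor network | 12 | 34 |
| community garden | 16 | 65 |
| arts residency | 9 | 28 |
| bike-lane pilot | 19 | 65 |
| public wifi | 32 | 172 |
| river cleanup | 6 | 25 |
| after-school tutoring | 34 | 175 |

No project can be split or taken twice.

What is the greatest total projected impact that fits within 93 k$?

443

Taking the top-ratio projects first gives heat-pump rebates + public wifi + river cleanup + after-school tutoring for 434 (85 k$).
Dropping river cleanup frees 6 k$; slotting in flood-sensor network (12 k$) lifts the total to 443 at 91 k$.
Next best is community garden + arts residency + public wifi + after-school tutoring at 440 (91 k$) — short by 3.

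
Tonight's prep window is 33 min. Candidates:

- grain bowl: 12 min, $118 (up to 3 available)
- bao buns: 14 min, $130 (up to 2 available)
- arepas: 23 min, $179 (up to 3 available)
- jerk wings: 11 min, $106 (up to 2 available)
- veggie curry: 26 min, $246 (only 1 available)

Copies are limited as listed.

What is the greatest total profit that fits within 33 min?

Filling by ratio: 2×grain bowl for 236, with 9 min left unused.
Dropping 2×grain bowl frees 24 min; slotting in 2×bao buns (28 min) lifts the total to 260 at 28 min.
Nothing else within 33 min beats 260.

260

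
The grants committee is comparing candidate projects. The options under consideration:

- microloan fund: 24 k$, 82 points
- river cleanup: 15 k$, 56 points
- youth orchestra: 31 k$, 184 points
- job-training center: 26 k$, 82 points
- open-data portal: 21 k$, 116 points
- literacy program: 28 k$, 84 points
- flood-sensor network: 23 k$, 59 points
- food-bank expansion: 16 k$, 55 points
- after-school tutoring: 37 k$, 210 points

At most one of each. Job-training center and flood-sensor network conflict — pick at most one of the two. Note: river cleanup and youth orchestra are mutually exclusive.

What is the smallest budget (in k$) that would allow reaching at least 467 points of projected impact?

Minimise k$ subject to total projected impact ≥ 467.
Taking youth orchestra + open-data portal + after-school tutoring gives 510 (≥ 467) for 89 k$.
Below 89 k$ the best achievable stays under 467.

89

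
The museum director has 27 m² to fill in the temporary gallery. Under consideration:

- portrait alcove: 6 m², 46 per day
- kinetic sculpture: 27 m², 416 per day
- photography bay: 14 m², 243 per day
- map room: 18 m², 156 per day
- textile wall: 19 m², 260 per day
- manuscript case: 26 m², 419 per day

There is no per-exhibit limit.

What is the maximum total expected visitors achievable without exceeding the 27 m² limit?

The ratio heuristic lands on 2×portrait alcove + photography bay (335) but leaves 1 m² idle.
Replace 2×portrait alcove and photography bay with manuscript case: the trade gains 84 net, giving 419 at 26 m².

419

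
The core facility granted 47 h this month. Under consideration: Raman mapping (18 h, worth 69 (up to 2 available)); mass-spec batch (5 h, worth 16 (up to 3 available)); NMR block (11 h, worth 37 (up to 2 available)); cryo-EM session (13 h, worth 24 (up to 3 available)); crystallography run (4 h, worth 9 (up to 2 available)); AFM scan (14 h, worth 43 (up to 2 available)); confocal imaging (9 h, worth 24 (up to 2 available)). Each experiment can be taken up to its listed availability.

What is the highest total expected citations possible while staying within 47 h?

Density check — Raman mapping 3.83, NMR block 3.36, mass-spec batch 3.20, AFM scan 3.07 are the best per h.
Taking 2×Raman mapping + NMR block: 47 h used, 175 in expected citations.
That's the maximum — no swap from here does better than 175.

175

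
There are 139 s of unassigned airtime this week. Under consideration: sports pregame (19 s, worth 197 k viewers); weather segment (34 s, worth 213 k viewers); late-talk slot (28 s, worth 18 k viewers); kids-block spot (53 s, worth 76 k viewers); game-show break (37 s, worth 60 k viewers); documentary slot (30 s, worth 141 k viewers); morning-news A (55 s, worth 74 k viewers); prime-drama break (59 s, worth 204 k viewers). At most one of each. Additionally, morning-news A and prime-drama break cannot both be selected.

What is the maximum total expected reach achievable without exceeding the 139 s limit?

Filling by ratio: sports pregame + weather segment + game-show break + documentary slot for 611, with 19 s left unused.
Replace game-show break with kids-block spot: the trade gains 16 net, giving 627 at 136 s.

627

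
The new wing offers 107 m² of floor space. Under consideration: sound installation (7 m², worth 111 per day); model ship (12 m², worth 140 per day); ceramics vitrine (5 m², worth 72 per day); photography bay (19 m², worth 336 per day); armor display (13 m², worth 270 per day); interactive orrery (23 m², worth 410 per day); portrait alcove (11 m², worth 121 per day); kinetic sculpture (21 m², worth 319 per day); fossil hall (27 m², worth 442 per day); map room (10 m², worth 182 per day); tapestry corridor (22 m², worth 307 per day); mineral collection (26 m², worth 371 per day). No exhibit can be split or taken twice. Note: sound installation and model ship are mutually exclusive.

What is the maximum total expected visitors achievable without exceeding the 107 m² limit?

1823

Best packing: sound installation + ceramics vitrine + photography bay + armor display + interactive orrery + fossil hall + map room — 104 m², 1823 total.
Nothing else feasible within 107 m² beats 1823.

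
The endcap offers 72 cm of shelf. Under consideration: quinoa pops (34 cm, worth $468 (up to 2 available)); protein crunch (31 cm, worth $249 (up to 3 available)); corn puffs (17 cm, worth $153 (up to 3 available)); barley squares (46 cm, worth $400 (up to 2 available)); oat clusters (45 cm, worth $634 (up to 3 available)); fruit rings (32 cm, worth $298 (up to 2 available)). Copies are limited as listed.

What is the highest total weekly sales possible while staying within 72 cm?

936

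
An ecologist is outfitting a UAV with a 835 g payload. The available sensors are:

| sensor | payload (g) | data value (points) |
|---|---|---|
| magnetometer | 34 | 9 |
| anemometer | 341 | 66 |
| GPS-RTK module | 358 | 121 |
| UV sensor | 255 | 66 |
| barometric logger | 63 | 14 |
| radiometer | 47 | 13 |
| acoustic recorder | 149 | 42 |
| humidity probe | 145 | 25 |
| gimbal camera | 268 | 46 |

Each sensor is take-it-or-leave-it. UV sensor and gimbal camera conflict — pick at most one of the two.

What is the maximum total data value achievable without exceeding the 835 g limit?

243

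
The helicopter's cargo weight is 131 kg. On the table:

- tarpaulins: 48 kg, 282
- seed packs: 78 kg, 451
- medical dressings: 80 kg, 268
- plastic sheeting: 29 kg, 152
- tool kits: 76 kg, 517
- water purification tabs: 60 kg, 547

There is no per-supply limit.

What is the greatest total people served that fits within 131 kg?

1094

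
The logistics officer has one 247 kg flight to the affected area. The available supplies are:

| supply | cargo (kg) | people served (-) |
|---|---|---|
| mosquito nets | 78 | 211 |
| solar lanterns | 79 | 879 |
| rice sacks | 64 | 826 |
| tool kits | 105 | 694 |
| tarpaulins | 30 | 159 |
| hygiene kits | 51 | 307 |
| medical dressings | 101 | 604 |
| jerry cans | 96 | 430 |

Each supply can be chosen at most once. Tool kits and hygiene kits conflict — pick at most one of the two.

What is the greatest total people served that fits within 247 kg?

Ranking by ratio (people served/kg): rice sacks 12.91, solar lanterns 11.13, tool kits 6.61, hygiene kits 6.02.
Filling by ratio: solar lanterns + rice sacks + tarpaulins + hygiene kits for 2171, with 23 kg left unused.
Dropping tarpaulins and hygiene kits frees 81 kg; slotting in medical dressings (101 kg) lifts the total to 2309 at 244 kg.
An exhaustive check of the 256 subsets confirms 2309.

2309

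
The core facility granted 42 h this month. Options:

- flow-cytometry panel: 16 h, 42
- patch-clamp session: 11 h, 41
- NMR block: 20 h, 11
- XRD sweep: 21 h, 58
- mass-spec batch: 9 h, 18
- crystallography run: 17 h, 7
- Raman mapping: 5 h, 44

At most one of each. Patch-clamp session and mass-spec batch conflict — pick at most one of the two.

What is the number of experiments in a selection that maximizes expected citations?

Best achievable expected citations is 144.
flow-cytometry panel + XRD sweep + Raman mapping hits 144 at 42 h.
Any selection reaching 144 contains exactly 3 experiments.

3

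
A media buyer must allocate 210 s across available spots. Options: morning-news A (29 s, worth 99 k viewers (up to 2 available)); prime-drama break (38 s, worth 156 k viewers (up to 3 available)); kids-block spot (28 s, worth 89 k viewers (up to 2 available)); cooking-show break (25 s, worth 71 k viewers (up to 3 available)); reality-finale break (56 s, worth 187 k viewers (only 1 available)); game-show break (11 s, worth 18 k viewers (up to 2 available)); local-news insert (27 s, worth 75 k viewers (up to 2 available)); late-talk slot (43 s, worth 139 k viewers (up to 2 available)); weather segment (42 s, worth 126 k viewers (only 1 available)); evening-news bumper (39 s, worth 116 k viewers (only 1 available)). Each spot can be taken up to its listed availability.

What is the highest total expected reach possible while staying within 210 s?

A density-first pass picks 2×morning-news A + 3×prime-drama break + kids-block spot — 755 at 200 s.
The 29 s tied up in morning-news A is better spent on evening-news bumper — total rises to 772 (210 s).
That's the maximum — no swap from here does better than 772.

772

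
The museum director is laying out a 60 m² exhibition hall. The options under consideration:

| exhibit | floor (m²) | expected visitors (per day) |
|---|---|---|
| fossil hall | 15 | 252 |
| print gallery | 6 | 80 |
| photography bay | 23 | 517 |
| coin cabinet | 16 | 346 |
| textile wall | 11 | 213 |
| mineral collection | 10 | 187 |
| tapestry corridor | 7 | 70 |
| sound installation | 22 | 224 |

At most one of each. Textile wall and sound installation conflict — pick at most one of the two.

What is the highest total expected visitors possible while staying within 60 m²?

1263

Density check — photography bay 22.48, coin cabinet 21.62, textile wall 19.36, mineral collection 18.70 are the best per m².
Taking photography bay + coin cabinet + textile wall + mineral collection: 60 m² used, 1263 in expected visitors.
Next best is fossil hall + print gallery + photography bay + coin cabinet at 1195 (60 m²) — short by 68.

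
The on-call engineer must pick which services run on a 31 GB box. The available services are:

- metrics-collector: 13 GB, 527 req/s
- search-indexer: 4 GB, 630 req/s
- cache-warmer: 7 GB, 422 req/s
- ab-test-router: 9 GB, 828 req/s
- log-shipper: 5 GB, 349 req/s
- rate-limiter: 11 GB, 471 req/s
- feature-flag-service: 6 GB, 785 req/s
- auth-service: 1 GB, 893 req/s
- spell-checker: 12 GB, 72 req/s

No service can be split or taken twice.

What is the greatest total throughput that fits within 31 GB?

Ranking by ratio (throughput/GB): auth-service 893.00, search-indexer 157.50, feature-flag-service 130.83.
A density-first pass picks search-indexer + ab-test-router + log-shipper + feature-flag-service + auth-service — 3485 at 25 GB.
Dropping log-shipper frees 5 GB; slotting in rate-limiter (11 GB) lifts the total to 3607 at 31 GB.

3607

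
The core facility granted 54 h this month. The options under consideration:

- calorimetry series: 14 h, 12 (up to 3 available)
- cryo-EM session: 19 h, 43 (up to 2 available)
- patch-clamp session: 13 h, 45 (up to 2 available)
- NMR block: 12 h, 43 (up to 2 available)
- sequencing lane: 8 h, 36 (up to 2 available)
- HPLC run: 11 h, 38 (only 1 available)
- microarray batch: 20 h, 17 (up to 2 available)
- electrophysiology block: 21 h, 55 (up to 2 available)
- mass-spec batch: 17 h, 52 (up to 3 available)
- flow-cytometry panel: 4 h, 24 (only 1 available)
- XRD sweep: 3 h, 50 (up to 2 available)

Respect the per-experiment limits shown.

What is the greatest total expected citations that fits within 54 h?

286

Filling by ratio: 2×NMR block + 2×sequencing lane + flow-cytometry panel + 2×XRD sweep for 282, with 4 h left unused.
Replace 2×NMR block with HPLC run + mass-spec batch: the trade gains 4 net, giving 286 at 54 h.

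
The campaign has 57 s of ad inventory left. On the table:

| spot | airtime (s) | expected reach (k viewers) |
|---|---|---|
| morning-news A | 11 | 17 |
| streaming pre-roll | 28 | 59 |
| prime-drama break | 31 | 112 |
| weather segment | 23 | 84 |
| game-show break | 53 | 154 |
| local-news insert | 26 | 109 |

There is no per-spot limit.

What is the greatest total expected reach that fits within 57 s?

221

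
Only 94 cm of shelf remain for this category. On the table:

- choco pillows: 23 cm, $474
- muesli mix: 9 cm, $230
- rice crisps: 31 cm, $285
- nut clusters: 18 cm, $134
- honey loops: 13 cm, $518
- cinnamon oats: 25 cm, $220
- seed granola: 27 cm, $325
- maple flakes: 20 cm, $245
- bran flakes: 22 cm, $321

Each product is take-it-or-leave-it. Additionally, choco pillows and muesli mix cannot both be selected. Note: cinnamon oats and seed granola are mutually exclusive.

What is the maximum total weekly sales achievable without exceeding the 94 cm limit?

1639

Muesli mix + honey loops + seed granola + maple flakes + bran flakes uses 91 of the 94 cm and totals 1639.
The closest alternative, choco pillows + honey loops + seed granola + bran flakes, reaches only 1638.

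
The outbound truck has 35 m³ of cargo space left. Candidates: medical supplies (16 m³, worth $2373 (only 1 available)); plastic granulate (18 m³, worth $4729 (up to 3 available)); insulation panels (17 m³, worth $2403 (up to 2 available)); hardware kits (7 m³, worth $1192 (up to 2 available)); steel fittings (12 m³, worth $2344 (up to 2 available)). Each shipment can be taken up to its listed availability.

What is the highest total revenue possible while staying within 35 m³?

7132

The ratio heuristic lands on plastic granulate + steel fittings (7073) but leaves 5 m³ idle.
The 12 m³ tied up in steel fittings is better spent on insulation panels — total rises to 7132 (35 m³).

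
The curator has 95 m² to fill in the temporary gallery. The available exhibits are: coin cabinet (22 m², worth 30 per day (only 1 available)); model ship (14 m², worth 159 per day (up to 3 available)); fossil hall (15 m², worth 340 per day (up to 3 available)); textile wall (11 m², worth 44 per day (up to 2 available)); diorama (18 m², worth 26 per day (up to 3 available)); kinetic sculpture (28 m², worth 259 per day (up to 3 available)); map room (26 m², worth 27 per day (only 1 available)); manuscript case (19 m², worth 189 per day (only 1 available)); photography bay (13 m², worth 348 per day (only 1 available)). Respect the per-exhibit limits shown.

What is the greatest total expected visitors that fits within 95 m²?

Greedy by ratio would take 2×model ship + 3×fossil hall + photography bay: 86 m² used, total 1686.
Replace model ship with manuscript case: the trade gains 30 net, giving 1716 at 91 m².

1716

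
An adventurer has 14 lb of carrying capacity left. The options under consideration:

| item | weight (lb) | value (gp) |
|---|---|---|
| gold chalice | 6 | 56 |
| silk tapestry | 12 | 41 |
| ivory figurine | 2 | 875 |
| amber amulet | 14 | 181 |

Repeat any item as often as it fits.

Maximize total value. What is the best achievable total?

6125

7×ivory figurine uses 14 of the 14 lb and totals 6125.
That's the maximum — no swap from here does better than 6125.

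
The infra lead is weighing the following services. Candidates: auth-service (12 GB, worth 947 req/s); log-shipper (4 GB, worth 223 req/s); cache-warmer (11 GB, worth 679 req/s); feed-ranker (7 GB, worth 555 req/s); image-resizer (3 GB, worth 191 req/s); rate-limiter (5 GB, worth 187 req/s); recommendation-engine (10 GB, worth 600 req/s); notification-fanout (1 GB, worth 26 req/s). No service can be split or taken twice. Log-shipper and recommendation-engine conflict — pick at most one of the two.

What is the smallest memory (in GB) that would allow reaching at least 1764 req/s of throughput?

Minimise GB subject to total throughput ≥ 1764.
auth-service + cache-warmer + image-resizer reaches 1817 using 26 GB.
Any bundle with less than 26 GB falls short of 1764.

26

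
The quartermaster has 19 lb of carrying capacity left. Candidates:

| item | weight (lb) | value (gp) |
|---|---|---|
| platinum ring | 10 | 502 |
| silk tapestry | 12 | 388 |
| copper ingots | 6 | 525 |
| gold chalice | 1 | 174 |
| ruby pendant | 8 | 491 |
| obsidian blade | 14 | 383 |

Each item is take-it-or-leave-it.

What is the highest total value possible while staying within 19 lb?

The ratio heuristic lands on copper ingots + gold chalice + ruby pendant (1190) but leaves 4 lb idle.
Dropping ruby pendant frees 8 lb; slotting in platinum ring (10 lb) lifts the total to 1201 at 17 lb.
No other feasible combination exceeds 1201.

1201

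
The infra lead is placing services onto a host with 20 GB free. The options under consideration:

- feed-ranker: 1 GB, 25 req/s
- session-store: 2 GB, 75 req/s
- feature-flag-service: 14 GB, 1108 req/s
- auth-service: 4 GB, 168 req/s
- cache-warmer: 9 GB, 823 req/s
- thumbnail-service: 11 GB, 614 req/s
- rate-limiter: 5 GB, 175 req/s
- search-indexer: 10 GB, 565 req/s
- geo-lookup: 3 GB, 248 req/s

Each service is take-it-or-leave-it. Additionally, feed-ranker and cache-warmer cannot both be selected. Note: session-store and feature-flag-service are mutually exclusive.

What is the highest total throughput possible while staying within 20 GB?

1437

By throughput per GB: cache-warmer 91.44, geo-lookup 82.67, feature-flag-service 79.14 lead.
Cache-warmer + thumbnail-service uses 20 of the 20 GB and totals 1437.
Next best is cache-warmer + search-indexer at 1388 (19 GB) — short by 49.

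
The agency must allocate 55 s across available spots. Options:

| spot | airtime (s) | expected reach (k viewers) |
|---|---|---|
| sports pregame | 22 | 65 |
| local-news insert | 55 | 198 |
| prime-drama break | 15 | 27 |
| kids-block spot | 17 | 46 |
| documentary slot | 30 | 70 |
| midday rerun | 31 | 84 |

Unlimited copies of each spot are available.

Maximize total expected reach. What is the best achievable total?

198

The ratio ordering already packs tightly: local-news insert, 55 s, 198.
Nothing else within 55 s beats 198.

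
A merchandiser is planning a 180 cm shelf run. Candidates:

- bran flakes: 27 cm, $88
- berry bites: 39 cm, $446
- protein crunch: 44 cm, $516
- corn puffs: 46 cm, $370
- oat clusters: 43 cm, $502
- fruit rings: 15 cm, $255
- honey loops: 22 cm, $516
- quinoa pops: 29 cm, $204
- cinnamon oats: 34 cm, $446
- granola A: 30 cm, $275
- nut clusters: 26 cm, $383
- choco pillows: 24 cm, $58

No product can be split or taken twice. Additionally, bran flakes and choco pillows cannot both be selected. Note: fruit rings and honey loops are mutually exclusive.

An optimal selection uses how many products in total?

The maximum weekly sales within 180 cm is 2363.
berry bites + protein crunch + oat clusters + honey loops + nut clusters hits 2363 at 174 cm.
All optima have 5 products.

5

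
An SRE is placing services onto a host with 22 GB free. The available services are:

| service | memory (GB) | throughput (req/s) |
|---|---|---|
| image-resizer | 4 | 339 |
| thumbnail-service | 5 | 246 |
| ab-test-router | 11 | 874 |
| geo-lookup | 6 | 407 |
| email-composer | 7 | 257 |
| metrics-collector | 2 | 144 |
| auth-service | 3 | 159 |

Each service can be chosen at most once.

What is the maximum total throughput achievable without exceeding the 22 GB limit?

Taking the top-ratio services first gives image-resizer + ab-test-router + metrics-collector + auth-service for 1516 (20 GB).
Dropping metrics-collector and auth-service frees 5 GB; slotting in geo-lookup (6 GB) lifts the total to 1620 at 21 GB.

1620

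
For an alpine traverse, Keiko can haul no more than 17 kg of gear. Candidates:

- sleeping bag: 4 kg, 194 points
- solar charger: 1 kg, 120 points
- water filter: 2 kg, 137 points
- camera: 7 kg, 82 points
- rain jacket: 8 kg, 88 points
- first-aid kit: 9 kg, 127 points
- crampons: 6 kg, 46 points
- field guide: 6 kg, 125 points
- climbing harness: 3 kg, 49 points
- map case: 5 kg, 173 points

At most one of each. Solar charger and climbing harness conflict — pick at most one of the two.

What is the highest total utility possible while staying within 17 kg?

629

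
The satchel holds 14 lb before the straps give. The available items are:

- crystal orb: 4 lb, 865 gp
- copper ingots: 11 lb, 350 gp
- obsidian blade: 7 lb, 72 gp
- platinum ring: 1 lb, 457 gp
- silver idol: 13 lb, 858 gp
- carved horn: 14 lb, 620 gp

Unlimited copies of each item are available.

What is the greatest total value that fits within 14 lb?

6398

Best packing: 14×platinum ring — 14 lb, 6398 total.
Nothing else within 14 lb beats 6398.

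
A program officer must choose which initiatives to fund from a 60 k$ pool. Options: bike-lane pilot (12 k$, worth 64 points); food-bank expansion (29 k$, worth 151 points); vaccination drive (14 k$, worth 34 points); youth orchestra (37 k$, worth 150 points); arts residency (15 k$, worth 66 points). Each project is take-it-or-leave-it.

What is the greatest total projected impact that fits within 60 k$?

Ranking by ratio (projected impact/k$): bike-lane pilot 5.33, food-bank expansion 5.21, arts residency 4.40, youth orchestra 4.05.
Bike-lane pilot + food-bank expansion + arts residency uses 56 of the 60 k$ and totals 281.

281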